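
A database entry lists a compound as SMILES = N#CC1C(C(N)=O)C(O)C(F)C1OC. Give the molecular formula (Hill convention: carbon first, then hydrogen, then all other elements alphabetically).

Walk through each heavy atom and fill implicit hydrogens from standard valence (C 4, N 3, O 2, S 2, halogen 1):
  atom 1: N, bond orders sum to 3 (valence 3) → 0 H
  atom 2: C, bond orders sum to 4 (valence 4) → 0 H
  atom 3: C, bond orders sum to 3 (valence 4) → 1 H
  atom 4: C, bond orders sum to 3 (valence 4) → 1 H
  atom 5: C, bond orders sum to 4 (valence 4) → 0 H
  atom 6: N, bond orders sum to 1 (valence 3) → 2 H
  atom 7: O, bond orders sum to 2 (valence 2) → 0 H
  atom 8: C, bond orders sum to 3 (valence 4) → 1 H
  atom 9: O, bond orders sum to 1 (valence 2) → 1 H
  atom 10: C, bond orders sum to 3 (valence 4) → 1 H
  atom 11: F (halogen, monovalent) → 0 H
  atom 12: C, bond orders sum to 3 (valence 4) → 1 H
  atom 13: O, bond orders sum to 2 (valence 2) → 0 H
  atom 14: C, bond orders sum to 1 (valence 4) → 3 H
Totals → C:8, H:11, F:1, N:2, O:3.

C8H11FN2O3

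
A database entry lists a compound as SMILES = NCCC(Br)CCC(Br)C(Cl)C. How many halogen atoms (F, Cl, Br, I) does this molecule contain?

3

Halogen atoms appear at heavy-atom positions 5, 9, 11 (2×Br, 1×Cl).
Other groups present: 1 primary amine.
Halogen count: 3.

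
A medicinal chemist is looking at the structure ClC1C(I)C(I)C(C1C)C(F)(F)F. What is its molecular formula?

Walk through each heavy atom and fill implicit hydrogens from standard valence (C 4, N 3, O 2, S 2, halogen 1):
  atom 1: Cl (halogen, monovalent) → 0 H
  atom 2: C, bond orders sum to 3 (valence 4) → 1 H
  atom 3: C, bond orders sum to 3 (valence 4) → 1 H
  atom 4: I (halogen, monovalent) → 0 H
  atom 5: C, bond orders sum to 3 (valence 4) → 1 H
  atom 6: I (halogen, monovalent) → 0 H
  atom 7: C, bond orders sum to 3 (valence 4) → 1 H
  atom 8: C, bond orders sum to 3 (valence 4) → 1 H
  atom 9: C, bond orders sum to 1 (valence 4) → 3 H
  atom 10: C, bond orders sum to 4 (valence 4) → 0 H
  atom 11: F (halogen, monovalent) → 0 H
  atom 12: F (halogen, monovalent) → 0 H
  atom 13: F (halogen, monovalent) → 0 H
Totals → C:7, H:8, Cl:1, F:3, I:2.

C7H8ClF3I2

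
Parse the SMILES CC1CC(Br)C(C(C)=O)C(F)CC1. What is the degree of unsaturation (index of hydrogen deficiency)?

2

Molecular formula: C10H16BrFO.
DoU = (2C + 2 + N − H − X) / 2, where X is the halogen count and O/S are ignored.
    = (2·10 + 2 + 0 − 16 − 2) / 2 = 4 / 2 = 2.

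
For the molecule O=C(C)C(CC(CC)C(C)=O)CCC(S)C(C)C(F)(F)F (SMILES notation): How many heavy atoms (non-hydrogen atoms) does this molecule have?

21

Every atom symbol written in the SMILES (organic subset) is one heavy atom; implicit H are not written.
Heavy atoms by element → C:15, F:3, O:2, S:1.
Total: 21.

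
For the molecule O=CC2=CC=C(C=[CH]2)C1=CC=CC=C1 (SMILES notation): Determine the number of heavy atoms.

Every atom symbol written in the SMILES (organic subset) is one heavy atom; implicit H are not written.
Heavy atoms by element → C:13, O:1.
Total: 14.

14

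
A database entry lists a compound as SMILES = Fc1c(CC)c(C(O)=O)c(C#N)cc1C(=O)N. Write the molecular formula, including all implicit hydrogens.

Walk through each heavy atom and fill implicit hydrogens from standard valence (C 4, N 3, O 2, S 2, halogen 1); for lowercase aromatic atoms, an aromatic c carries 1 H when it has two neighbours and 0 H with three, and aromatic n carries 0 H:
  atom 1: F (halogen, monovalent) → 0 H
  atom 2: aromatic c, 3 neighbours → 0 H
  atom 3: aromatic c, 3 neighbours → 0 H
  atom 4: C, bond orders sum to 2 (valence 4) → 2 H
  atom 5: C, bond orders sum to 1 (valence 4) → 3 H
  atom 6: aromatic c, 3 neighbours → 0 H
  atom 7: C, bond orders sum to 4 (valence 4) → 0 H
  atom 8: O, bond orders sum to 1 (valence 2) → 1 H
  atom 9: O, bond orders sum to 2 (valence 2) → 0 H
  atom 10: aromatic c, 3 neighbours → 0 H
  atom 11: C, bond orders sum to 4 (valence 4) → 0 H
  atom 12: N, bond orders sum to 3 (valence 3) → 0 H
  atom 13: aromatic c, 2 neighbours → 1 H
  atom 14: aromatic c, 3 neighbours → 0 H
  atom 15: C, bond orders sum to 4 (valence 4) → 0 H
  atom 16: O, bond orders sum to 2 (valence 2) → 0 H
  atom 17: N, bond orders sum to 1 (valence 3) → 2 H
Totals → C:11, H:9, F:1, N:2, O:3.

C11H9FN2O3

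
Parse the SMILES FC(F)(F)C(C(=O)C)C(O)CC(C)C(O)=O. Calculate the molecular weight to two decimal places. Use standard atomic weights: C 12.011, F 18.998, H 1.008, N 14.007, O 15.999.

First, the molecular formula is C9H13F3O4 (counting implicit H from valence).
  C: 9 × 12.011 = 108.099
  F: 3 × 18.998 = 56.994
  H: 13 × 1.008 = 13.104
  O: 4 × 15.999 = 63.996
Sum: 9×12.011 + 3×18.998 + 13×1.008 + 4×15.999 = 242.193 → 242.19 g/mol.

242.19 g/mol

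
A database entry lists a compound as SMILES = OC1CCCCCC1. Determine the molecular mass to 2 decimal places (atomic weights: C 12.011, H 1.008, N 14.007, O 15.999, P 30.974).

First, the molecular formula is C7H14O (counting implicit H from valence).
  C: 7 × 12.011 = 84.077
  H: 14 × 1.008 = 14.112
  O: 1 × 15.999 = 15.999
Sum: 7×12.011 + 14×1.008 + 1×15.999 = 114.188 → 114.19 g/mol.

114.19 g/mol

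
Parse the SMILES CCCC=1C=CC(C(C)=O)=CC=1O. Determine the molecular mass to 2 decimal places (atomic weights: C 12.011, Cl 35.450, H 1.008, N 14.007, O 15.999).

First, the molecular formula is C11H14O2 (counting implicit H from valence).
  C: 11 × 12.011 = 132.121
  H: 14 × 1.008 = 14.112
  O: 2 × 15.999 = 31.998
Sum: 11×12.011 + 14×1.008 + 2×15.999 = 178.231 → 178.23 g/mol.

178.23 g/mol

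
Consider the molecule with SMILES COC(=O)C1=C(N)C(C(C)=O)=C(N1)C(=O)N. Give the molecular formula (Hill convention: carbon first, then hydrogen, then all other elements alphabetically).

C9H11N3O4

Walk through each heavy atom and fill implicit hydrogens from standard valence (C 4, N 3, O 2, S 2, halogen 1):
  atom 1: C, bond orders sum to 1 (valence 4) → 3 H
  atom 2: O, bond orders sum to 2 (valence 2) → 0 H
  atom 3: C, bond orders sum to 4 (valence 4) → 0 H
  atom 4: O, bond orders sum to 2 (valence 2) → 0 H
  atom 5: C, bond orders sum to 4 (valence 4) → 0 H
  atom 6: C, bond orders sum to 4 (valence 4) → 0 H
  atom 7: N, bond orders sum to 1 (valence 3) → 2 H
  atom 8: C, bond orders sum to 4 (valence 4) → 0 H
  atom 9: C, bond orders sum to 4 (valence 4) → 0 H
  atom 10: C, bond orders sum to 1 (valence 4) → 3 H
  atom 11: O, bond orders sum to 2 (valence 2) → 0 H
  atom 12: C, bond orders sum to 4 (valence 4) → 0 H
  atom 13: N, bond orders sum to 2 (valence 3) → 1 H
  atom 14: C, bond orders sum to 4 (valence 4) → 0 H
  atom 15: O, bond orders sum to 2 (valence 2) → 0 H
  atom 16: N, bond orders sum to 1 (valence 3) → 2 H
Totals → C:9, H:11, N:3, O:4.
In Hill order: C9H11N3O4.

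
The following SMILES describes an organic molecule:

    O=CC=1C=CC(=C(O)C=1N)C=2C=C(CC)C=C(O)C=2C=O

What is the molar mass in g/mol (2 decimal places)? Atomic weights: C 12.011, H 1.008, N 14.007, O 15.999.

285.30 g/mol

First, the molecular formula is C16H15NO4 (counting implicit H from valence).
  C: 16 × 12.011 = 192.176
  H: 15 × 1.008 = 15.120
  N: 1 × 14.007 = 14.007
  O: 4 × 15.999 = 63.996
Sum: 16×12.011 + 15×1.008 + 1×14.007 + 4×15.999 = 285.299 → 285.30 g/mol.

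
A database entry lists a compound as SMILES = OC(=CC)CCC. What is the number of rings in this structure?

In SMILES, each pair of matching ring-closure digits denotes one ring-closing bond; the number of such bonds equals the number of independent rings.
Ring-closure bonds here: 0.

0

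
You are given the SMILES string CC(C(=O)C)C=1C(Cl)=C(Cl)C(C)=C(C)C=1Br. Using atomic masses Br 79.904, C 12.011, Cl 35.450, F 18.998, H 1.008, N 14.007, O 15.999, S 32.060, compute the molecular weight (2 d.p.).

First, the molecular formula is C12H13BrCl2O (counting implicit H from valence).
  Br: 1 × 79.904 = 79.904
  C: 12 × 12.011 = 144.132
  Cl: 2 × 35.450 = 70.900
  H: 13 × 1.008 = 13.104
  O: 1 × 15.999 = 15.999
Sum: 1×79.904 + 12×12.011 + 2×35.450 + 13×1.008 + 1×15.999 = 324.039 → 324.04 g/mol.

324.04 g/mol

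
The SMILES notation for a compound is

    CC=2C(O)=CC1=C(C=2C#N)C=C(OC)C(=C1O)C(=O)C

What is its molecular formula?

Walk through each heavy atom and fill implicit hydrogens from standard valence (C 4, N 3, O 2, S 2, halogen 1):
  atom 1: C, bond orders sum to 1 (valence 4) → 3 H
  atom 2: C, bond orders sum to 4 (valence 4) → 0 H
  atom 3: C, bond orders sum to 4 (valence 4) → 0 H
  atom 4: O, bond orders sum to 1 (valence 2) → 1 H
  atom 5: C, bond orders sum to 3 (valence 4) → 1 H
  atom 6: C, bond orders sum to 4 (valence 4) → 0 H
  atom 7: C, bond orders sum to 4 (valence 4) → 0 H
  atom 8: C, bond orders sum to 4 (valence 4) → 0 H
  atom 9: C, bond orders sum to 4 (valence 4) → 0 H
  atom 10: N, bond orders sum to 3 (valence 3) → 0 H
  atom 11: C, bond orders sum to 3 (valence 4) → 1 H
  atom 12: C, bond orders sum to 4 (valence 4) → 0 H
  atom 13: O, bond orders sum to 2 (valence 2) → 0 H
  atom 14: C, bond orders sum to 1 (valence 4) → 3 H
  atom 15: C, bond orders sum to 4 (valence 4) → 0 H
  atom 16: C, bond orders sum to 4 (valence 4) → 0 H
  atom 17: O, bond orders sum to 1 (valence 2) → 1 H
  atom 18: C, bond orders sum to 4 (valence 4) → 0 H
  atom 19: O, bond orders sum to 2 (valence 2) → 0 H
  atom 20: C, bond orders sum to 1 (valence 4) → 3 H
Totals → C:15, H:13, N:1, O:4.

C15H13NO4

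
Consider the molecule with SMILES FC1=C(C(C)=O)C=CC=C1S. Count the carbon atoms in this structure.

8

Count every carbon token in the SMILES (each C, including those in ring-closure positions and inside branches).
Carbon count: 8.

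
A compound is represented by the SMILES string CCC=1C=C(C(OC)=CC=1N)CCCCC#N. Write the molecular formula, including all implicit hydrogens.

Walk through each heavy atom and fill implicit hydrogens from standard valence (C 4, N 3, O 2, S 2, halogen 1):
  atom 1: C, bond orders sum to 1 (valence 4) → 3 H
  atom 2: C, bond orders sum to 2 (valence 4) → 2 H
  atom 3: C, bond orders sum to 4 (valence 4) → 0 H
  atom 4: C, bond orders sum to 3 (valence 4) → 1 H
  atom 5: C, bond orders sum to 4 (valence 4) → 0 H
  atom 6: C, bond orders sum to 4 (valence 4) → 0 H
  atom 7: O, bond orders sum to 2 (valence 2) → 0 H
  atom 8: C, bond orders sum to 1 (valence 4) → 3 H
  atom 9: C, bond orders sum to 3 (valence 4) → 1 H
  atom 10: C, bond orders sum to 4 (valence 4) → 0 H
  atom 11: N, bond orders sum to 1 (valence 3) → 2 H
  atom 12: C, bond orders sum to 2 (valence 4) → 2 H
  atom 13: C, bond orders sum to 2 (valence 4) → 2 H
  atom 14: C, bond orders sum to 2 (valence 4) → 2 H
  atom 15: C, bond orders sum to 2 (valence 4) → 2 H
  atom 16: C, bond orders sum to 4 (valence 4) → 0 H
  atom 17: N, bond orders sum to 3 (valence 3) → 0 H
Totals → C:14, H:20, N:2, O:1.

C14H20N2O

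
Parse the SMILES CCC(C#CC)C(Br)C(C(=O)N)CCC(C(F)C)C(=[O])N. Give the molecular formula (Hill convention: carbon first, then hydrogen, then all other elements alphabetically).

C15H24BrFN2O2

Walk through each heavy atom and fill implicit hydrogens from standard valence (C 4, N 3, O 2, S 2, halogen 1):
  atom 1: C, bond orders sum to 1 (valence 4) → 3 H
  atom 2: C, bond orders sum to 2 (valence 4) → 2 H
  atom 3: C, bond orders sum to 3 (valence 4) → 1 H
  atom 4: C, bond orders sum to 4 (valence 4) → 0 H
  atom 5: C, bond orders sum to 4 (valence 4) → 0 H
  atom 6: C, bond orders sum to 1 (valence 4) → 3 H
  atom 7: C, bond orders sum to 3 (valence 4) → 1 H
  atom 8: Br (halogen, monovalent) → 0 H
  atom 9: C, bond orders sum to 3 (valence 4) → 1 H
  atom 10: C, bond orders sum to 4 (valence 4) → 0 H
  atom 11: O, bond orders sum to 2 (valence 2) → 0 H
  atom 12: N, bond orders sum to 1 (valence 3) → 2 H
  atom 13: C, bond orders sum to 2 (valence 4) → 2 H
  atom 14: C, bond orders sum to 2 (valence 4) → 2 H
  atom 15: C, bond orders sum to 3 (valence 4) → 1 H
  atom 16: C, bond orders sum to 3 (valence 4) → 1 H
  atom 17: F (halogen, monovalent) → 0 H
  atom 18: C, bond orders sum to 1 (valence 4) → 3 H
  atom 19: C, bond orders sum to 4 (valence 4) → 0 H
  atom 20: O with explicit H count 0
  atom 21: N, bond orders sum to 1 (valence 3) → 2 H
Totals → C:15, H:24, Br:1, F:1, N:2, O:2.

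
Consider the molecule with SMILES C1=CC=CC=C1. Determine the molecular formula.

C6H6

Walk through each heavy atom and fill implicit hydrogens from standard valence (C 4, N 3, O 2, S 2, halogen 1):
  atom 1: C, bond orders sum to 3 (valence 4) → 1 H
  atom 2: C, bond orders sum to 3 (valence 4) → 1 H
  atom 3: C, bond orders sum to 3 (valence 4) → 1 H
  atom 4: C, bond orders sum to 3 (valence 4) → 1 H
  atom 5: C, bond orders sum to 3 (valence 4) → 1 H
  atom 6: C, bond orders sum to 3 (valence 4) → 1 H
Totals → C:6, H:6.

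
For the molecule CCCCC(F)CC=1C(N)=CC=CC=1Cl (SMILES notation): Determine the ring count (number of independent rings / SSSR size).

In SMILES, each pair of matching ring-closure digits denotes one ring-closing bond; the number of such bonds equals the number of independent rings.
Ring-closure bonds here: 1.

1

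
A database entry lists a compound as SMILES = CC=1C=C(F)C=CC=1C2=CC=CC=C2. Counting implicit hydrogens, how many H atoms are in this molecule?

Walk through each heavy atom and fill implicit hydrogens from standard valence (C 4, N 3, O 2, S 2, halogen 1):
  atom 1: C, bond orders sum to 1 (valence 4) → 3 H
  atom 2: C, bond orders sum to 4 (valence 4) → 0 H
  atom 3: C, bond orders sum to 3 (valence 4) → 1 H
  atom 4: C, bond orders sum to 4 (valence 4) → 0 H
  atom 5: F (halogen, monovalent) → 0 H
  atom 6: C, bond orders sum to 3 (valence 4) → 1 H
  atom 7: C, bond orders sum to 3 (valence 4) → 1 H
  atom 8: C, bond orders sum to 4 (valence 4) → 0 H
  atom 9: C, bond orders sum to 4 (valence 4) → 0 H
  atom 10: C, bond orders sum to 3 (valence 4) → 1 H
  atom 11: C, bond orders sum to 3 (valence 4) → 1 H
  atom 12: C, bond orders sum to 3 (valence 4) → 1 H
  atom 13: C, bond orders sum to 3 (valence 4) → 1 H
  atom 14: C, bond orders sum to 3 (valence 4) → 1 H
Total hydrogens: 11.

11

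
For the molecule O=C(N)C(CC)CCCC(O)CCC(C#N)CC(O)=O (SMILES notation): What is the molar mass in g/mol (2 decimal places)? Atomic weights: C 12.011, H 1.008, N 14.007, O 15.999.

284.36 g/mol

First, the molecular formula is C14H24N2O4 (counting implicit H from valence).
  C: 14 × 12.011 = 168.154
  H: 24 × 1.008 = 24.192
  N: 2 × 14.007 = 28.014
  O: 4 × 15.999 = 63.996
Sum: 14×12.011 + 24×1.008 + 2×14.007 + 4×15.999 = 284.356 → 284.36 g/mol.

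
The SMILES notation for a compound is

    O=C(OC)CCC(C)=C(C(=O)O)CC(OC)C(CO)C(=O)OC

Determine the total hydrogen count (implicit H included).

Walk through each heavy atom and fill implicit hydrogens from standard valence (C 4, N 3, O 2, S 2, halogen 1):
  atom 1: O, bond orders sum to 2 (valence 2) → 0 H
  atom 2: C, bond orders sum to 4 (valence 4) → 0 H
  atom 3: O, bond orders sum to 2 (valence 2) → 0 H
  atom 4: C, bond orders sum to 1 (valence 4) → 3 H
  atom 5: C, bond orders sum to 2 (valence 4) → 2 H
  atom 6: C, bond orders sum to 2 (valence 4) → 2 H
  atom 7: C, bond orders sum to 4 (valence 4) → 0 H
  atom 8: C, bond orders sum to 1 (valence 4) → 3 H
  atom 9: C, bond orders sum to 4 (valence 4) → 0 H
  atom 10: C, bond orders sum to 4 (valence 4) → 0 H
  atom 11: O, bond orders sum to 2 (valence 2) → 0 H
  atom 12: O, bond orders sum to 1 (valence 2) → 1 H
  atom 13: C, bond orders sum to 2 (valence 4) → 2 H
  atom 14: C, bond orders sum to 3 (valence 4) → 1 H
  atom 15: O, bond orders sum to 2 (valence 2) → 0 H
  atom 16: C, bond orders sum to 1 (valence 4) → 3 H
  atom 17: C, bond orders sum to 3 (valence 4) → 1 H
  atom 18: C, bond orders sum to 2 (valence 4) → 2 H
  atom 19: O, bond orders sum to 1 (valence 2) → 1 H
  atom 20: C, bond orders sum to 4 (valence 4) → 0 H
  atom 21: O, bond orders sum to 2 (valence 2) → 0 H
  atom 22: O, bond orders sum to 2 (valence 2) → 0 H
  atom 23: C, bond orders sum to 1 (valence 4) → 3 H
Total hydrogens: 24.

24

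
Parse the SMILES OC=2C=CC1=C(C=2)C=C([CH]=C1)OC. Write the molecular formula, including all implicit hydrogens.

Walk through each heavy atom and fill implicit hydrogens from standard valence (C 4, N 3, O 2, S 2, halogen 1):
  atom 1: O, bond orders sum to 1 (valence 2) → 1 H
  atom 2: C, bond orders sum to 4 (valence 4) → 0 H
  atom 3: C, bond orders sum to 3 (valence 4) → 1 H
  atom 4: C, bond orders sum to 3 (valence 4) → 1 H
  atom 5: C, bond orders sum to 4 (valence 4) → 0 H
  atom 6: C, bond orders sum to 4 (valence 4) → 0 H
  atom 7: C, bond orders sum to 3 (valence 4) → 1 H
  atom 8: C, bond orders sum to 3 (valence 4) → 1 H
  atom 9: C, bond orders sum to 4 (valence 4) → 0 H
  atom 10: C with explicit H count 1
  atom 11: C, bond orders sum to 3 (valence 4) → 1 H
  atom 12: O, bond orders sum to 2 (valence 2) → 0 H
  atom 13: C, bond orders sum to 1 (valence 4) → 3 H
Totals → C:11, H:10, O:2.

C11H10O2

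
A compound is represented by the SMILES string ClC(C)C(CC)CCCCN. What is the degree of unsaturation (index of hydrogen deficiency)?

0

Molecular formula: C9H20ClN.
DoU = (2C + 2 + N − H − X) / 2, where X is the halogen count and O/S are ignored.
    = (2·9 + 2 + 1 − 20 − 1) / 2 = 0 / 2 = 0.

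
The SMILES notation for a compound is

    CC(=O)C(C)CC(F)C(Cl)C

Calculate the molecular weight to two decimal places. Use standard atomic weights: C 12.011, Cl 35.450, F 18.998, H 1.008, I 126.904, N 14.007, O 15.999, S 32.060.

First, the molecular formula is C8H14ClFO (counting implicit H from valence).
  C: 8 × 12.011 = 96.088
  Cl: 1 × 35.450 = 35.450
  F: 1 × 18.998 = 18.998
  H: 14 × 1.008 = 14.112
  O: 1 × 15.999 = 15.999
Sum: 8×12.011 + 1×35.450 + 1×18.998 + 14×1.008 + 1×15.999 = 180.647 → 180.65 g/mol.

180.65 g/mol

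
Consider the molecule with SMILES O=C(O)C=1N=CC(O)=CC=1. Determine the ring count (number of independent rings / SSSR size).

In SMILES, each pair of matching ring-closure digits denotes one ring-closing bond; the number of such bonds equals the number of independent rings.
Ring-closure bonds here: 1.

1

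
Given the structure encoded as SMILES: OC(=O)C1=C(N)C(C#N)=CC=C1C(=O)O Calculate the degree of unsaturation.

8

Degree of unsaturation = (number of rings) + (number of π bonds).
Ring closures in the SMILES: 1.
π bonds: 5 double bonds (each 1 DoU), 1 triple bond (each 2 DoU) → 7 DoU from unsaturation.
Total DoU = 1 + 7 = 8.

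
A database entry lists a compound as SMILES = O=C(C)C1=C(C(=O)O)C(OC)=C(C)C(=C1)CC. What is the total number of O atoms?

4

Scan the SMILES for O atoms (remember two-letter symbols like Cl and Br are single atoms).
Oxygen count: 4.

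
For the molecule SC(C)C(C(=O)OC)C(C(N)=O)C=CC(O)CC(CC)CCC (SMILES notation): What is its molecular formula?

C17H31NO4S

Walk through each heavy atom and fill implicit hydrogens from standard valence (C 4, N 3, O 2, S 2, halogen 1):
  atom 1: S, bond orders sum to 1 (valence 2) → 1 H
  atom 2: C, bond orders sum to 3 (valence 4) → 1 H
  atom 3: C, bond orders sum to 1 (valence 4) → 3 H
  atom 4: C, bond orders sum to 3 (valence 4) → 1 H
  atom 5: C, bond orders sum to 4 (valence 4) → 0 H
  atom 6: O, bond orders sum to 2 (valence 2) → 0 H
  atom 7: O, bond orders sum to 2 (valence 2) → 0 H
  atom 8: C, bond orders sum to 1 (valence 4) → 3 H
  atom 9: C, bond orders sum to 3 (valence 4) → 1 H
  atom 10: C, bond orders sum to 4 (valence 4) → 0 H
  atom 11: N, bond orders sum to 1 (valence 3) → 2 H
  atom 12: O, bond orders sum to 2 (valence 2) → 0 H
  atom 13: C, bond orders sum to 3 (valence 4) → 1 H
  atom 14: C, bond orders sum to 3 (valence 4) → 1 H
  atom 15: C, bond orders sum to 3 (valence 4) → 1 H
  atom 16: O, bond orders sum to 1 (valence 2) → 1 H
  atom 17: C, bond orders sum to 2 (valence 4) → 2 H
  atom 18: C, bond orders sum to 3 (valence 4) → 1 H
  atom 19: C, bond orders sum to 2 (valence 4) → 2 H
  atom 20: C, bond orders sum to 1 (valence 4) → 3 H
  atom 21: C, bond orders sum to 2 (valence 4) → 2 H
  atom 22: C, bond orders sum to 2 (valence 4) → 2 H
  atom 23: C, bond orders sum to 1 (valence 4) → 3 H
Totals → C:17, H:31, N:1, O:4, S:1.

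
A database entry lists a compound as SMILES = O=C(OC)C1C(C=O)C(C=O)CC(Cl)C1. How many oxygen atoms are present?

Scan the SMILES for O atoms (remember two-letter symbols like Cl and Br are single atoms).
Oxygen count: 4.

4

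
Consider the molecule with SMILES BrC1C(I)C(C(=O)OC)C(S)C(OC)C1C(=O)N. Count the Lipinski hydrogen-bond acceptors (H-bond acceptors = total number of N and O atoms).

N atoms: 1; O atoms: 4.
Lipinski HBA = 1 + 4 = 5.

5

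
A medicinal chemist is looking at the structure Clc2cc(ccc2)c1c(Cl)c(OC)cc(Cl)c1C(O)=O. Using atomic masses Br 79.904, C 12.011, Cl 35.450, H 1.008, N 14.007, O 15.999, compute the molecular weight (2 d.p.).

331.57 g/mol

First, the molecular formula is C14H9Cl3O3 (counting implicit H from valence).
  C: 14 × 12.011 = 168.154
  Cl: 3 × 35.450 = 106.350
  H: 9 × 1.008 = 9.072
  O: 3 × 15.999 = 47.997
Sum: 14×12.011 + 3×35.450 + 9×1.008 + 3×15.999 = 331.573 → 331.57 g/mol.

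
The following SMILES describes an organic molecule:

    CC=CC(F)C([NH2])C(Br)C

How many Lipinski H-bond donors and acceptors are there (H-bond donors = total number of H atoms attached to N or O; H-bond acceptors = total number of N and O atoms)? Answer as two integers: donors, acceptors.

2, 1

Donors: find every N or O and count the H atoms it carries.
  atom 7 (N): bond orders sum to 1 → 2 H
Lipinski HBD = 2.
Acceptors: N atoms = 1, O atoms = 0 → HBA = 1.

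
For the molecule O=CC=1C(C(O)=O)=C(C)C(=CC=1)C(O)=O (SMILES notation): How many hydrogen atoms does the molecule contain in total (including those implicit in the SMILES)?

Walk through each heavy atom and fill implicit hydrogens from standard valence (C 4, N 3, O 2, S 2, halogen 1):
  atom 1: O, bond orders sum to 2 (valence 2) → 0 H
  atom 2: C, bond orders sum to 3 (valence 4) → 1 H
  atom 3: C, bond orders sum to 4 (valence 4) → 0 H
  atom 4: C, bond orders sum to 4 (valence 4) → 0 H
  atom 5: C, bond orders sum to 4 (valence 4) → 0 H
  atom 6: O, bond orders sum to 1 (valence 2) → 1 H
  atom 7: O, bond orders sum to 2 (valence 2) → 0 H
  atom 8: C, bond orders sum to 4 (valence 4) → 0 H
  atom 9: C, bond orders sum to 1 (valence 4) → 3 H
  atom 10: C, bond orders sum to 4 (valence 4) → 0 H
  atom 11: C, bond orders sum to 3 (valence 4) → 1 H
  atom 12: C, bond orders sum to 3 (valence 4) → 1 H
  atom 13: C, bond orders sum to 4 (valence 4) → 0 H
  atom 14: O, bond orders sum to 1 (valence 2) → 1 H
  atom 15: O, bond orders sum to 2 (valence 2) → 0 H
Total hydrogens: 8.

8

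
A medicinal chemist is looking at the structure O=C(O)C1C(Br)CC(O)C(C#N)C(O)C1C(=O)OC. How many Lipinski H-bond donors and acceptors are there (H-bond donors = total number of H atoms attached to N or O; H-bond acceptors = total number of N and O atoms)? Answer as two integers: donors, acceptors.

3, 7

Donors: find every N or O and count the H atoms it carries.
  atom 1 (O): bond orders sum to 2 → 0 H
  atom 3 (O): bond orders sum to 1 → 1 H
  atom 9 (O): bond orders sum to 1 → 1 H
  atom 12 (N): bond orders sum to 3 → 0 H
  atom 14 (O): bond orders sum to 1 → 1 H
  atom 17 (O): bond orders sum to 2 → 0 H
  atom 18 (O): bond orders sum to 2 → 0 H
Lipinski HBD = 3.
Acceptors: N atoms = 1, O atoms = 6 → HBA = 7.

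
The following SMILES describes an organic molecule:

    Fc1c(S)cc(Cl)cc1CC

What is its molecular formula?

C8H8ClFS

Walk through each heavy atom and fill implicit hydrogens from standard valence (C 4, N 3, O 2, S 2, halogen 1); for lowercase aromatic atoms, an aromatic c carries 1 H when it has two neighbours and 0 H with three, and aromatic n carries 0 H:
  atom 1: F (halogen, monovalent) → 0 H
  atom 2: aromatic c, 3 neighbours → 0 H
  atom 3: aromatic c, 3 neighbours → 0 H
  atom 4: S, bond orders sum to 1 (valence 2) → 1 H
  atom 5: aromatic c, 2 neighbours → 1 H
  atom 6: aromatic c, 3 neighbours → 0 H
  atom 7: Cl (halogen, monovalent) → 0 H
  atom 8: aromatic c, 2 neighbours → 1 H
  atom 9: aromatic c, 3 neighbours → 0 H
  atom 10: C, bond orders sum to 2 (valence 4) → 2 H
  atom 11: C, bond orders sum to 1 (valence 4) → 3 H
Totals → C:8, H:8, Cl:1, F:1, S:1.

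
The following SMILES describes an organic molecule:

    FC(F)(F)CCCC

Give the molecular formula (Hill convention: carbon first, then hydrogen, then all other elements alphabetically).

Walk through each heavy atom and fill implicit hydrogens from standard valence (C 4, N 3, O 2, S 2, halogen 1):
  atom 1: F (halogen, monovalent) → 0 H
  atom 2: C, bond orders sum to 4 (valence 4) → 0 H
  atom 3: F (halogen, monovalent) → 0 H
  atom 4: F (halogen, monovalent) → 0 H
  atom 5: C, bond orders sum to 2 (valence 4) → 2 H
  atom 6: C, bond orders sum to 2 (valence 4) → 2 H
  atom 7: C, bond orders sum to 2 (valence 4) → 2 H
  atom 8: C, bond orders sum to 1 (valence 4) → 3 H
Totals → C:5, H:9, F:3.
In Hill order: C5H9F3.

C5H9F3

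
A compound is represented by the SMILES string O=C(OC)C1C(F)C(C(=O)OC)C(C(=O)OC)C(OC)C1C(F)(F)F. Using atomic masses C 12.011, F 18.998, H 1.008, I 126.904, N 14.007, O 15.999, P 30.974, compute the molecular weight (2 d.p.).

First, the molecular formula is C14H18F4O7 (counting implicit H from valence).
  C: 14 × 12.011 = 168.154
  F: 4 × 18.998 = 75.992
  H: 18 × 1.008 = 18.144
  O: 7 × 15.999 = 111.993
Sum: 14×12.011 + 4×18.998 + 18×1.008 + 7×15.999 = 374.283 → 374.28 g/mol.

374.28 g/mol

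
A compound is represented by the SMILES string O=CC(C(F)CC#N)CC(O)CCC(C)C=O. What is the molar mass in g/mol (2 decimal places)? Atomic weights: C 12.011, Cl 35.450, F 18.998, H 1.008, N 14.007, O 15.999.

First, the molecular formula is C12H18FNO3 (counting implicit H from valence).
  C: 12 × 12.011 = 144.132
  F: 1 × 18.998 = 18.998
  H: 18 × 1.008 = 18.144
  N: 1 × 14.007 = 14.007
  O: 3 × 15.999 = 47.997
Sum: 12×12.011 + 1×18.998 + 18×1.008 + 1×14.007 + 3×15.999 = 243.278 → 243.28 g/mol.

243.28 g/mol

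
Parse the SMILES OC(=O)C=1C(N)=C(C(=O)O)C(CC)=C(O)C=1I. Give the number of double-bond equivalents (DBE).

Degree of unsaturation = (number of rings) + (number of π bonds).
Ring closures in the SMILES: 1.
π bonds: 5 double bonds (each 1 DoU) → 5 DoU from unsaturation.
Total DoU = 1 + 5 = 6.

6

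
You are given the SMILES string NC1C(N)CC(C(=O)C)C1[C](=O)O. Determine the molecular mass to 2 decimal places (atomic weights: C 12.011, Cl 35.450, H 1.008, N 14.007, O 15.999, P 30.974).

First, the molecular formula is C8H14N2O3 (counting implicit H from valence).
  C: 8 × 12.011 = 96.088
  H: 14 × 1.008 = 14.112
  N: 2 × 14.007 = 28.014
  O: 3 × 15.999 = 47.997
Sum: 8×12.011 + 14×1.008 + 2×14.007 + 3×15.999 = 186.211 → 186.21 g/mol.

186.21 g/mol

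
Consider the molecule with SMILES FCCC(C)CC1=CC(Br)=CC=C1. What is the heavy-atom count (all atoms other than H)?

13

Every atom symbol written in the SMILES (organic subset) is one heavy atom; implicit H are not written.
Heavy atoms by element → Br:1, C:11, F:1.
Total: 13.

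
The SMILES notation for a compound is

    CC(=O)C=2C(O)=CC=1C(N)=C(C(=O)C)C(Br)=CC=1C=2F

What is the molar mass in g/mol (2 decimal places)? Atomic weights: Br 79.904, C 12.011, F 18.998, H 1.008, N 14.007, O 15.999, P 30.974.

First, the molecular formula is C14H11BrFNO3 (counting implicit H from valence).
  Br: 1 × 79.904 = 79.904
  C: 14 × 12.011 = 168.154
  F: 1 × 18.998 = 18.998
  H: 11 × 1.008 = 11.088
  N: 1 × 14.007 = 14.007
  O: 3 × 15.999 = 47.997
Sum: 1×79.904 + 14×12.011 + 1×18.998 + 11×1.008 + 1×14.007 + 3×15.999 = 340.148 → 340.15 g/mol.

340.15 g/mol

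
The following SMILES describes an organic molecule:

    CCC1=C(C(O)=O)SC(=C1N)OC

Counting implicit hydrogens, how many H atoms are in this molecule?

11

Walk through each heavy atom and fill implicit hydrogens from standard valence (C 4, N 3, O 2, S 2, halogen 1):
  atom 1: C, bond orders sum to 1 (valence 4) → 3 H
  atom 2: C, bond orders sum to 2 (valence 4) → 2 H
  atom 3: C, bond orders sum to 4 (valence 4) → 0 H
  atom 4: C, bond orders sum to 4 (valence 4) → 0 H
  atom 5: C, bond orders sum to 4 (valence 4) → 0 H
  atom 6: O, bond orders sum to 1 (valence 2) → 1 H
  atom 7: O, bond orders sum to 2 (valence 2) → 0 H
  atom 8: S, bond orders sum to 2 (valence 2) → 0 H
  atom 9: C, bond orders sum to 4 (valence 4) → 0 H
  atom 10: C, bond orders sum to 4 (valence 4) → 0 H
  atom 11: N, bond orders sum to 1 (valence 3) → 2 H
  atom 12: O, bond orders sum to 2 (valence 2) → 0 H
  atom 13: C, bond orders sum to 1 (valence 4) → 3 H
Total hydrogens: 11.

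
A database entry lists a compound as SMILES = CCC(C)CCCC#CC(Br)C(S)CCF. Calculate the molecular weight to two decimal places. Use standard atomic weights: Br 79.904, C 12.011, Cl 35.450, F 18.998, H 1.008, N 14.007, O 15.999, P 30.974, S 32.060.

309.28 g/mol

First, the molecular formula is C13H22BrFS (counting implicit H from valence).
  Br: 1 × 79.904 = 79.904
  C: 13 × 12.011 = 156.143
  F: 1 × 18.998 = 18.998
  H: 22 × 1.008 = 22.176
  S: 1 × 32.060 = 32.060
Sum: 1×79.904 + 13×12.011 + 1×18.998 + 22×1.008 + 1×32.060 = 309.281 → 309.28 g/mol.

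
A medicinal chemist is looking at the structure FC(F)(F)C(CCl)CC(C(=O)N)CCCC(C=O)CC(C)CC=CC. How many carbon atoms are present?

Count every carbon token in the SMILES (each C, including those in ring-closure positions and inside branches).
Carbon count: 18.

18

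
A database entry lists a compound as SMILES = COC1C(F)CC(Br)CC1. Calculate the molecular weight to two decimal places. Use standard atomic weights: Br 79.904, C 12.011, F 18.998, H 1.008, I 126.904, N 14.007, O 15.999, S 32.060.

211.07 g/mol

First, the molecular formula is C7H12BrFO (counting implicit H from valence).
  Br: 1 × 79.904 = 79.904
  C: 7 × 12.011 = 84.077
  F: 1 × 18.998 = 18.998
  H: 12 × 1.008 = 12.096
  O: 1 × 15.999 = 15.999
Sum: 1×79.904 + 7×12.011 + 1×18.998 + 12×1.008 + 1×15.999 = 211.074 → 211.07 g/mol.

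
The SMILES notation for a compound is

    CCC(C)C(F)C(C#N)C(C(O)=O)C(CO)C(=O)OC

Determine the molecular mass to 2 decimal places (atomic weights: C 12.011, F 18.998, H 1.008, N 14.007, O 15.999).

289.30 g/mol

First, the molecular formula is C13H20FNO5 (counting implicit H from valence).
  C: 13 × 12.011 = 156.143
  F: 1 × 18.998 = 18.998
  H: 20 × 1.008 = 20.160
  N: 1 × 14.007 = 14.007
  O: 5 × 15.999 = 79.995
Sum: 13×12.011 + 1×18.998 + 20×1.008 + 1×14.007 + 5×15.999 = 289.303 → 289.30 g/mol.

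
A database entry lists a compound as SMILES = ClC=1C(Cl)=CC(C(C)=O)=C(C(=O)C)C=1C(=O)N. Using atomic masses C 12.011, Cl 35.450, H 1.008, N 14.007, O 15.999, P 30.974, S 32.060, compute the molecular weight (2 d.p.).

First, the molecular formula is C11H9Cl2NO3 (counting implicit H from valence).
  C: 11 × 12.011 = 132.121
  Cl: 2 × 35.450 = 70.900
  H: 9 × 1.008 = 9.072
  N: 1 × 14.007 = 14.007
  O: 3 × 15.999 = 47.997
Sum: 11×12.011 + 2×35.450 + 9×1.008 + 1×14.007 + 3×15.999 = 274.097 → 274.10 g/mol.

274.10 g/mol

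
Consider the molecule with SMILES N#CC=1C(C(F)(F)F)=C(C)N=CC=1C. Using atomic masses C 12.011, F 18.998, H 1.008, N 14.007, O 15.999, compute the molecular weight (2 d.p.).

First, the molecular formula is C9H7F3N2 (counting implicit H from valence).
  C: 9 × 12.011 = 108.099
  F: 3 × 18.998 = 56.994
  H: 7 × 1.008 = 7.056
  N: 2 × 14.007 = 28.014
Sum: 9×12.011 + 3×18.998 + 7×1.008 + 2×14.007 = 200.163 → 200.16 g/mol.

200.16 g/mol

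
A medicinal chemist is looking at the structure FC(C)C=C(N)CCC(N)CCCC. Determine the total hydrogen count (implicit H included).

23

Walk through each heavy atom and fill implicit hydrogens from standard valence (C 4, N 3, O 2, S 2, halogen 1):
  atom 1: F (halogen, monovalent) → 0 H
  atom 2: C, bond orders sum to 3 (valence 4) → 1 H
  atom 3: C, bond orders sum to 1 (valence 4) → 3 H
  atom 4: C, bond orders sum to 3 (valence 4) → 1 H
  atom 5: C, bond orders sum to 4 (valence 4) → 0 H
  atom 6: N, bond orders sum to 1 (valence 3) → 2 H
  atom 7: C, bond orders sum to 2 (valence 4) → 2 H
  atom 8: C, bond orders sum to 2 (valence 4) → 2 H
  atom 9: C, bond orders sum to 3 (valence 4) → 1 H
  atom 10: N, bond orders sum to 1 (valence 3) → 2 H
  atom 11: C, bond orders sum to 2 (valence 4) → 2 H
  atom 12: C, bond orders sum to 2 (valence 4) → 2 H
  atom 13: C, bond orders sum to 2 (valence 4) → 2 H
  atom 14: C, bond orders sum to 1 (valence 4) → 3 H
Total hydrogens: 23.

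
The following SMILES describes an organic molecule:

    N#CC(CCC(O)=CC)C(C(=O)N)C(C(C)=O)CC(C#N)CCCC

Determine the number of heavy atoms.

25

Every atom symbol written in the SMILES (organic subset) is one heavy atom; implicit H are not written.
Heavy atoms by element → C:19, N:3, O:3.
Total: 25.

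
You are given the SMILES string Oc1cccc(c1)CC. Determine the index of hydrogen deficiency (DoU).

Molecular formula: C8H10O.
DoU = (2C + 2 + N − H − X) / 2, where X is the halogen count and O/S are ignored.
    = (2·8 + 2 + 0 − 10 − 0) / 2 = 8 / 2 = 4.

4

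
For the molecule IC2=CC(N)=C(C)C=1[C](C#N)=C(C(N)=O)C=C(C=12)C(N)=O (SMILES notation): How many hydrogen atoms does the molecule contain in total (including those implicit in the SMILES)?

Walk through each heavy atom and fill implicit hydrogens from standard valence (C 4, N 3, O 2, S 2, halogen 1):
  atom 1: I (halogen, monovalent) → 0 H
  atom 2: C, bond orders sum to 4 (valence 4) → 0 H
  atom 3: C, bond orders sum to 3 (valence 4) → 1 H
  atom 4: C, bond orders sum to 4 (valence 4) → 0 H
  atom 5: N, bond orders sum to 1 (valence 3) → 2 H
  atom 6: C, bond orders sum to 4 (valence 4) → 0 H
  atom 7: C, bond orders sum to 1 (valence 4) → 3 H
  atom 8: C, bond orders sum to 4 (valence 4) → 0 H
  atom 9: C with explicit H count 0
  atom 10: C, bond orders sum to 4 (valence 4) → 0 H
  atom 11: N, bond orders sum to 3 (valence 3) → 0 H
  atom 12: C, bond orders sum to 4 (valence 4) → 0 H
  atom 13: C, bond orders sum to 4 (valence 4) → 0 H
  atom 14: N, bond orders sum to 1 (valence 3) → 2 H
  atom 15: O, bond orders sum to 2 (valence 2) → 0 H
  atom 16: C, bond orders sum to 3 (valence 4) → 1 H
  atom 17: C, bond orders sum to 4 (valence 4) → 0 H
  atom 18: C, bond orders sum to 4 (valence 4) → 0 H
  atom 19: C, bond orders sum to 4 (valence 4) → 0 H
  atom 20: N, bond orders sum to 1 (valence 3) → 2 H
  atom 21: O, bond orders sum to 2 (valence 2) → 0 H
Total hydrogens: 11.

11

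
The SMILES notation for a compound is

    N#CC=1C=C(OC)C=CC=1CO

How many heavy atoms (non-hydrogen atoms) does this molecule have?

Every atom symbol written in the SMILES (organic subset) is one heavy atom; implicit H are not written.
Heavy atoms by element → C:9, N:1, O:2.
Total: 12.

12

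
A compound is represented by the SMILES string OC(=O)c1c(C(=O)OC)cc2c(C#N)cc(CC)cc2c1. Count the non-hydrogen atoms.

21

Every atom symbol written in the SMILES (organic subset) is one heavy atom; implicit H are not written.
Heavy atoms by element → C:16, N:1, O:4.
Total: 21.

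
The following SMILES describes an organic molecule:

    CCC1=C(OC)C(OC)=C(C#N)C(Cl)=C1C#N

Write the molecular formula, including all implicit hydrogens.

C12H11ClN2O2

Walk through each heavy atom and fill implicit hydrogens from standard valence (C 4, N 3, O 2, S 2, halogen 1):
  atom 1: C, bond orders sum to 1 (valence 4) → 3 H
  atom 2: C, bond orders sum to 2 (valence 4) → 2 H
  atom 3: C, bond orders sum to 4 (valence 4) → 0 H
  atom 4: C, bond orders sum to 4 (valence 4) → 0 H
  atom 5: O, bond orders sum to 2 (valence 2) → 0 H
  atom 6: C, bond orders sum to 1 (valence 4) → 3 H
  atom 7: C, bond orders sum to 4 (valence 4) → 0 H
  atom 8: O, bond orders sum to 2 (valence 2) → 0 H
  atom 9: C, bond orders sum to 1 (valence 4) → 3 H
  atom 10: C, bond orders sum to 4 (valence 4) → 0 H
  atom 11: C, bond orders sum to 4 (valence 4) → 0 H
  atom 12: N, bond orders sum to 3 (valence 3) → 0 H
  atom 13: C, bond orders sum to 4 (valence 4) → 0 H
  atom 14: Cl (halogen, monovalent) → 0 H
  atom 15: C, bond orders sum to 4 (valence 4) → 0 H
  atom 16: C, bond orders sum to 4 (valence 4) → 0 H
  atom 17: N, bond orders sum to 3 (valence 3) → 0 H
Totals → C:12, H:11, Cl:1, N:2, O:2.
In Hill order: C12H11ClN2O2.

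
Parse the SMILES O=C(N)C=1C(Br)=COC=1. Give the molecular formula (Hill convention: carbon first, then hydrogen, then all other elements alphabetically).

Walk through each heavy atom and fill implicit hydrogens from standard valence (C 4, N 3, O 2, S 2, halogen 1):
  atom 1: O, bond orders sum to 2 (valence 2) → 0 H
  atom 2: C, bond orders sum to 4 (valence 4) → 0 H
  atom 3: N, bond orders sum to 1 (valence 3) → 2 H
  atom 4: C, bond orders sum to 4 (valence 4) → 0 H
  atom 5: C, bond orders sum to 4 (valence 4) → 0 H
  atom 6: Br (halogen, monovalent) → 0 H
  atom 7: C, bond orders sum to 3 (valence 4) → 1 H
  atom 8: O, bond orders sum to 2 (valence 2) → 0 H
  atom 9: C, bond orders sum to 3 (valence 4) → 1 H
Totals → C:5, H:4, Br:1, N:1, O:2.

C5H4BrNO2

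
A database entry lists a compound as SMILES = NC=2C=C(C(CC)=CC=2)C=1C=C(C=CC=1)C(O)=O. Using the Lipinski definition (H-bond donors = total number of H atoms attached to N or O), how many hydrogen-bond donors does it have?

3

Donors: find every N or O and count the H atoms it carries.
  atom 1 (N): bond orders sum to 1 → 2 H
  atom 17 (O): bond orders sum to 1 → 1 H
  atom 18 (O): bond orders sum to 2 → 0 H
Lipinski HBD = 3.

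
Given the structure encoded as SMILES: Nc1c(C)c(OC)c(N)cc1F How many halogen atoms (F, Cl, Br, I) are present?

Halogen atoms appear at heavy-atom position 12 (1×F).
Other groups present: 1 ether, 2 primary amine.
Halogen count: 1.

1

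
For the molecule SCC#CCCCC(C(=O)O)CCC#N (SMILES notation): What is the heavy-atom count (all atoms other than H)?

15

Every atom symbol written in the SMILES (organic subset) is one heavy atom; implicit H are not written.
Heavy atoms by element → C:11, N:1, O:2, S:1.
Total: 15.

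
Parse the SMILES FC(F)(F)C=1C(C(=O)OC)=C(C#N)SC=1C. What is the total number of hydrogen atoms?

6

Walk through each heavy atom and fill implicit hydrogens from standard valence (C 4, N 3, O 2, S 2, halogen 1):
  atom 1: F (halogen, monovalent) → 0 H
  atom 2: C, bond orders sum to 4 (valence 4) → 0 H
  atom 3: F (halogen, monovalent) → 0 H
  atom 4: F (halogen, monovalent) → 0 H
  atom 5: C, bond orders sum to 4 (valence 4) → 0 H
  atom 6: C, bond orders sum to 4 (valence 4) → 0 H
  atom 7: C, bond orders sum to 4 (valence 4) → 0 H
  atom 8: O, bond orders sum to 2 (valence 2) → 0 H
  atom 9: O, bond orders sum to 2 (valence 2) → 0 H
  atom 10: C, bond orders sum to 1 (valence 4) → 3 H
  atom 11: C, bond orders sum to 4 (valence 4) → 0 H
  atom 12: C, bond orders sum to 4 (valence 4) → 0 H
  atom 13: N, bond orders sum to 3 (valence 3) → 0 H
  atom 14: S, bond orders sum to 2 (valence 2) → 0 H
  atom 15: C, bond orders sum to 4 (valence 4) → 0 H
  atom 16: C, bond orders sum to 1 (valence 4) → 3 H
Total hydrogens: 6.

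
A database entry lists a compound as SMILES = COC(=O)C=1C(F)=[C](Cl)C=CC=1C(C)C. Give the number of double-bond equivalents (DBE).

5

Degree of unsaturation = (number of rings) + (number of π bonds).
Ring closures in the SMILES: 1.
π bonds: 4 double bonds (each 1 DoU) → 4 DoU from unsaturation.
Total DoU = 1 + 4 = 5.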